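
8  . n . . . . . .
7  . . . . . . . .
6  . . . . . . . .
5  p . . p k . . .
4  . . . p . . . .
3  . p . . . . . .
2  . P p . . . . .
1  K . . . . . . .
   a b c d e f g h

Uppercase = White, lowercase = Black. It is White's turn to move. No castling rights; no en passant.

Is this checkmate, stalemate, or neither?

White to move; white king on a1.
In check: no.
King squares — b1: attacked by Pc2; a2: attacked by Pb3; b2: own pawn.
Legal moves for White: none.
Not in check and no legal moves → stalemate.

stalemate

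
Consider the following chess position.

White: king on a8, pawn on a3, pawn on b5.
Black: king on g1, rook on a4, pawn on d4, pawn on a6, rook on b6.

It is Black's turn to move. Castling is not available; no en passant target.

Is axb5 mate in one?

yes

After axb5: white king on a8; in check: yes, from the black rook on a4.
King squares — a7: attacked by Ra4; b7: attacked by Rb6; b8: attacked by Rb6.
White has no legal moves → checkmate.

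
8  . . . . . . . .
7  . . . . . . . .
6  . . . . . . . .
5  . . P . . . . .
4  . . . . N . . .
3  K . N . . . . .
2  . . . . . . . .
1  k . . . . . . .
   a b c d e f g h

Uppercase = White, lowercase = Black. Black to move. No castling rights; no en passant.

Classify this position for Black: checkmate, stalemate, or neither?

stalemate

Black to move; black king on a1.
In check: no.
King squares — b1: attacked by Nc3; a2: attacked by Ka3; b2: attacked by Ka3.
Legal moves for Black: none.
Not in check and no legal moves → stalemate.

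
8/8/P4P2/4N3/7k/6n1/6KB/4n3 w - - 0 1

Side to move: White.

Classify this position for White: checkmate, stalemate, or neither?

White to move; white king on g2.
In check: yes, from the black knight on e1.
Legal moves for White: Kf2, Kg1.
White is in check but has 2 legal moves → neither.

neither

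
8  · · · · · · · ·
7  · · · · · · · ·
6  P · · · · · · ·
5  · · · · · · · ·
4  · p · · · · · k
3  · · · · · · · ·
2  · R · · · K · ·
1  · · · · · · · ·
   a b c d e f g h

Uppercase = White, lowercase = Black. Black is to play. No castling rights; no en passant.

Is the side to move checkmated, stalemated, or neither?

neither

Black to move; black king on h4.
In check: no.
Legal moves for Black: Kh5, Kg5, Kg4, Kh3, b3.
Black has 5 legal moves and is not in check → neither.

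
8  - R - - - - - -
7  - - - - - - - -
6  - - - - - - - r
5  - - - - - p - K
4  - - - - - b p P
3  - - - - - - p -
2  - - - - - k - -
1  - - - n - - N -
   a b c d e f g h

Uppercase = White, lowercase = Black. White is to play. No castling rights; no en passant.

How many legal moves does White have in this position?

White to move; king on h5.
In check: yes, from the black rook on h6.
Legal moves: none.
Count: 0.

0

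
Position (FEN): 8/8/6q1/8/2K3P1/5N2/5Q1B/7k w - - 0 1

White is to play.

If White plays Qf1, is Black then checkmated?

yes

After Qf1: black king on h1; in check: yes, from the white queen on f1.
King squares — g1: attacked by Qf1; g2: attacked by Qf1; h2: attacked by Nf3.
Black has no legal moves → checkmate.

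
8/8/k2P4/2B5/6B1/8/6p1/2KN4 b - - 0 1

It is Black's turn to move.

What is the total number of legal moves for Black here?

Black to move; king on a6.
In check: no.
Legal moves: Kb7, Kb5, Ka5, g1=Q, g1=R, g1=B, g1=N.
Count: 7.

7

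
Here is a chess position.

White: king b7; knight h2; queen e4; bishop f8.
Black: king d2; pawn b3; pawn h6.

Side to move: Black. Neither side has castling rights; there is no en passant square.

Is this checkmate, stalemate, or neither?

Black to move; black king on d2.
In check: no.
Legal moves for Black: Kc3, Kd1, Kc1, h5, b2.
Black has 5 legal moves and is not in check → neither.

neither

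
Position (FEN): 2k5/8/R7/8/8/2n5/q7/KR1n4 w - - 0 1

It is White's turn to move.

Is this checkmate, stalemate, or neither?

neither

White to move; white king on a1.
In check: yes, from the black queen on a2.
Legal moves for White: Rxa2.
White is in check but has 1 legal move → neither.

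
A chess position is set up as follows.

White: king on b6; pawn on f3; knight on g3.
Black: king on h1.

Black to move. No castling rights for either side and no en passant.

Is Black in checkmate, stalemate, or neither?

Black to move; black king on h1.
In check: yes, from the white knight on g3.
Legal moves for Black: Kh2, Kg2, Kg1.
Black is in check but has 3 legal moves → neither.

neither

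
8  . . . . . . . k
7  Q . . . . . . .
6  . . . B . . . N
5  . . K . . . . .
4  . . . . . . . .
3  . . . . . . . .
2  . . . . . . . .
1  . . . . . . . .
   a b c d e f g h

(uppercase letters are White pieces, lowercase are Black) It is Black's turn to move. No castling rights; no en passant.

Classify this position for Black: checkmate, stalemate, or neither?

Black to move; black king on h8.
In check: no.
King squares — g7: attacked by Qa7; h7: attacked by Qa7; g8: attacked by Nh6.
Legal moves for Black: none.
Not in check and no legal moves → stalemate.

stalemate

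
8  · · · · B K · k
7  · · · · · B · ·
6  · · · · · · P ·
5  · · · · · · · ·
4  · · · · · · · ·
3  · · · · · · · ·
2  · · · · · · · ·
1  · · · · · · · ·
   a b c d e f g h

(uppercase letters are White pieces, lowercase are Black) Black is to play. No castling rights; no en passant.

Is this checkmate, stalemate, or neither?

Black to move; black king on h8.
In check: no.
King squares — g7: attacked by Kf8; h7: attacked by Pg6; g8: attacked by Bf7.
Legal moves for Black: none.
Not in check and no legal moves → stalemate.

stalemate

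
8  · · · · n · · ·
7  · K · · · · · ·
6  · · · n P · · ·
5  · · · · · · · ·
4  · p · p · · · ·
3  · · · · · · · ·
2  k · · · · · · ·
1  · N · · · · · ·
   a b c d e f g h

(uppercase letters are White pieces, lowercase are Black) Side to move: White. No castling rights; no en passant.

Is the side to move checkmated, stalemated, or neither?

White to move; white king on b7.
In check: yes, from the black knight on d6.
Legal moves for White: Kb8, Ka8, Ka7, Kc6, Kb6, Ka6.
White is in check but has 6 legal moves → neither.

neither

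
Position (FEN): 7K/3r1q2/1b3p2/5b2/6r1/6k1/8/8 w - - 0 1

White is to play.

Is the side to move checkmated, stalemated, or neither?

stalemate

White to move; white king on h8.
In check: no.
King squares — g7: attacked by Rg4; h7: attacked by Bf5; g8: attacked by Rg4.
Legal moves for White: none.
Not in check and no legal moves → stalemate.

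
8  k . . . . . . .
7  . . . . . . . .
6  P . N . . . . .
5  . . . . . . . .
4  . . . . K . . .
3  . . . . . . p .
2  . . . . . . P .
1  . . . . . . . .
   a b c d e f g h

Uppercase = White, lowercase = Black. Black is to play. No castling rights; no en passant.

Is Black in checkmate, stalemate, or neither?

stalemate

Black to move; black king on a8.
In check: no.
King squares — a7: attacked by Nc6; b7: attacked by Pa6; b8: attacked by Nc6.
Legal moves for Black: none.
Not in check and no legal moves → stalemate.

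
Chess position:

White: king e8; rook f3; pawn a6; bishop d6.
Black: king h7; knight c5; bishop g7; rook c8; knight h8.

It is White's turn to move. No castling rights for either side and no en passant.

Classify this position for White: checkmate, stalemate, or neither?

neither

White to move; white king on e8.
In check: yes, from the black rook on c8.
Legal moves for White: Ke7.
White is in check but has 1 legal move → neither.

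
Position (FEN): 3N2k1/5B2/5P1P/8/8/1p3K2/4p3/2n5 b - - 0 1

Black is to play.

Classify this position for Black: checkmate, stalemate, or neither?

neither

Black to move; black king on g8.
In check: yes, from the white bishop on f7.
King squares — f7: attacked by Nd8; g7: attacked by Pf6; h7: available; f8: available; h8: available.
Legal moves for Black: Kh8, Kf8, Kh7.
Black is in check but has 3 legal moves → neither.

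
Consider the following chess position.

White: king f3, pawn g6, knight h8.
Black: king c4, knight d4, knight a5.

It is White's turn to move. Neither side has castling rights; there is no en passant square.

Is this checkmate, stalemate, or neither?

neither

White to move; white king on f3.
In check: yes, from the black knight on d4.
King squares — e2: attacked by Nd4; f2: available; g2: available; e3: available; g3: available; e4: available; f4: available; g4: available.
Legal moves for White: Kg4, Kf4, Ke4, Kg3, Ke3, Kg2, Kf2.
White is in check but has 7 legal moves → neither.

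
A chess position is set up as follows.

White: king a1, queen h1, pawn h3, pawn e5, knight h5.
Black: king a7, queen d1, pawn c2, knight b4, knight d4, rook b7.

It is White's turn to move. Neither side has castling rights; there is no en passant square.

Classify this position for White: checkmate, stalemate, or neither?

White to move; white king on a1.
In check: yes, from the black queen on d1.
Legal moves for White: Kb2, Qxd1.
White is in check but has 2 legal moves → neither.

neither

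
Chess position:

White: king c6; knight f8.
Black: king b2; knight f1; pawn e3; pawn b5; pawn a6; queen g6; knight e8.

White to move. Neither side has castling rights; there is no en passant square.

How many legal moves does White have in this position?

White to move; king on c6.
In check: yes, from the black queen on g6.
Legal moves: Kd7, Kb7, Kd5, Kc5, Nxg6, Ne6.
Count: 6.

6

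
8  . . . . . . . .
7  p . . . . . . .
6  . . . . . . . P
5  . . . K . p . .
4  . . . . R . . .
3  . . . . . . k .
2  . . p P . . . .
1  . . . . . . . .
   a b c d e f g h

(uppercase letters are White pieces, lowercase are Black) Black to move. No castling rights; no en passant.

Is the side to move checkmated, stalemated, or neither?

Black to move; black king on g3.
In check: no.
Legal moves for Black: Kh3, Kf3, Kh2, Kg2, Kf2, fxe4, a6, f4, c1=Q, c1=R, c1=B, c1=N, a5.
Black has 13 legal moves and is not in check → neither.

neither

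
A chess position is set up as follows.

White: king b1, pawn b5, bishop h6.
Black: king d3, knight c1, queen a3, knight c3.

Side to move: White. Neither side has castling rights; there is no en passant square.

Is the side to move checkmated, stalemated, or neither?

checkmate

White to move; white king on b1.
In check: yes, from the black knight on c3.
King squares — a1: attacked by Qa3; c1: attacked by Qa3; a2: attacked by Nc1; b2: attacked by Qa3; c2: attacked by Kd3.
Legal moves for White: none.
In check with no legal moves → checkmate.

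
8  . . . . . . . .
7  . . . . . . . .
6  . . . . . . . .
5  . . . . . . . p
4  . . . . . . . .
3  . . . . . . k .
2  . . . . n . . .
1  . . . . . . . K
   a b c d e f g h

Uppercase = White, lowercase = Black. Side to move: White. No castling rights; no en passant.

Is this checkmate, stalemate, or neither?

White to move; white king on h1.
In check: no.
King squares — g1: attacked by Ne2; g2: attacked by Kg3; h2: attacked by Kg3.
Legal moves for White: none.
Not in check and no legal moves → stalemate.

stalemate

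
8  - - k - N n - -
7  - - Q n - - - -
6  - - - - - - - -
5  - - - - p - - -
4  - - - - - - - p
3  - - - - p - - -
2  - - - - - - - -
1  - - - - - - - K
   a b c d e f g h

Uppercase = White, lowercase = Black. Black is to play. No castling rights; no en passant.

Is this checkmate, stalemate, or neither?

Black to move; black king on c8.
In check: yes, from the white queen on c7.
King squares — b7: attacked by Qc7; c7: attacked by Ne8; d7: own knight; b8: attacked by Qc7; d8: attacked by Qc7.
Legal moves for Black: none.
In check with no legal moves → checkmate.

checkmate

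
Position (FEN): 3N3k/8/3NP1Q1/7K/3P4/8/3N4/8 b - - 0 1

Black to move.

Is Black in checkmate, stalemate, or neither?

stalemate

Black to move; black king on h8.
In check: no.
King squares — g7: attacked by Qg6; h7: attacked by Qg6; g8: attacked by Qg6.
Legal moves for Black: none.
Not in check and no legal moves → stalemate.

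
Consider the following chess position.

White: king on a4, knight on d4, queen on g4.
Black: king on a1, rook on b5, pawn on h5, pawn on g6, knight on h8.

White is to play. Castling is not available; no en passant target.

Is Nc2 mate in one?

no

After Nc2: black king on a1; in check: yes, from the white knight on c2.
Black has 3 legal replies: Kb2, Ka2, Kb1.
In check but a legal move exists → not checkmate.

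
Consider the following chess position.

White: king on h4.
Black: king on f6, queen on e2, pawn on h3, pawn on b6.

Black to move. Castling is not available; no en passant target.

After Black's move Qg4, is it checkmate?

After Qg4: white king on h4; in check: yes, from the black queen on g4.
White has 1 legal reply: Kxg4.
In check but a legal move exists → not checkmate.

no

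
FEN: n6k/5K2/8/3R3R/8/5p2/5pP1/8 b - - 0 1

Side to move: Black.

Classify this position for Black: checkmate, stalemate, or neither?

checkmate

Black to move; black king on h8.
In check: yes, from the white rook on h5.
King squares — g7: attacked by Kf7; h7: attacked by Rh5; g8: attacked by Kf7.
Legal moves for Black: none.
In check with no legal moves → checkmate.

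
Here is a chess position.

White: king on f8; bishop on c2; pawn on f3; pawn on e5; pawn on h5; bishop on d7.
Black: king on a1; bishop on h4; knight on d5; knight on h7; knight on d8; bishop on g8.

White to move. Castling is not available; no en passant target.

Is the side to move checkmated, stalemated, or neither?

neither

White to move; white king on f8.
In check: yes, from the black knight on h7.
King squares — e7: attacked by Bh4; f7: attacked by Nd8; g7: available; e8: available; g8: available.
Legal moves for White: Kxg8, Ke8, Kg7, Bxh7.
White is in check but has 4 legal moves → neither.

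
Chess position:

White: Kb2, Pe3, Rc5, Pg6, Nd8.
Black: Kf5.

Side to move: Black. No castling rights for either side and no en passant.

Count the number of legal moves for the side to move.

4

Black to move; king on f5.
In check: yes, from the white rook on c5.
Legal moves: Kxg6, Kf6, Kg4, Ke4.
Count: 4.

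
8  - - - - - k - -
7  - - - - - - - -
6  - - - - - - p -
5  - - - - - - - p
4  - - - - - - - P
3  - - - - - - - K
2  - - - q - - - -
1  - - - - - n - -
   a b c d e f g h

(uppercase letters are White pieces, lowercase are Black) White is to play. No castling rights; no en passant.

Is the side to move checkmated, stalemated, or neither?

White to move; white king on h3.
In check: no.
King squares — g2: attacked by Qd2; h2: attacked by Nf1; g3: attacked by Nf1; g4: attacked by Ph5; h4: own pawn.
Legal moves for White: none.
Not in check and no legal moves → stalemate.

stalemate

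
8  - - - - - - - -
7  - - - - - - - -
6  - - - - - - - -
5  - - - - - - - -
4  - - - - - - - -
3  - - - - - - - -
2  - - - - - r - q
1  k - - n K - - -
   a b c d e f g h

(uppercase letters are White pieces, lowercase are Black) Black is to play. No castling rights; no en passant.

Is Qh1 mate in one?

yes

After Qh1: white king on e1; in check: yes, from the black queen on h1.
King squares — d1: attacked by Qh1; f1: attacked by Qh1; d2: attacked by Rf2; e2: attacked by Rf2; f2: attacked by Nd1.
White has no legal moves → checkmate.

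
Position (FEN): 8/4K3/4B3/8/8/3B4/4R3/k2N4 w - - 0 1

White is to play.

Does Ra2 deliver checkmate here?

After Ra2: black king on a1; in check: yes, from the white rook on a2.
King squares — b1: attacked by Bd3; a2: attacked by Be6; b2: attacked by Nd1.
Black has no legal moves → checkmate.

yes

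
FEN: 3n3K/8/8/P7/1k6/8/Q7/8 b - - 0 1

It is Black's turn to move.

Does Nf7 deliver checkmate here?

After Nf7: white king on h8; in check: yes, from the black knight on f7.
White has 4 legal replies: Kg8, Kh7, Kg7, Qxf7.
In check but a legal move exists → not checkmate.

no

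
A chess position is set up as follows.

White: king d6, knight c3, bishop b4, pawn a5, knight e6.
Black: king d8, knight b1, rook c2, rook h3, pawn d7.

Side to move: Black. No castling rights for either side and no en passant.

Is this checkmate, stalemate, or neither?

neither

Black to move; black king on d8.
In check: yes, from the white knight on e6.
King squares — c7: attacked by Kd6; d7: own pawn; e7: attacked by Kd6; c8: available; e8: available.
Legal moves for Black: Ke8, Kc8, dxe6.
Black is in check but has 3 legal moves → neither.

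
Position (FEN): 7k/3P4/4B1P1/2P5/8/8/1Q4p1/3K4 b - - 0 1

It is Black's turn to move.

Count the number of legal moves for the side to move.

0

Black to move; king on h8.
In check: yes, from the white queen on b2.
Legal moves: none.
Count: 0.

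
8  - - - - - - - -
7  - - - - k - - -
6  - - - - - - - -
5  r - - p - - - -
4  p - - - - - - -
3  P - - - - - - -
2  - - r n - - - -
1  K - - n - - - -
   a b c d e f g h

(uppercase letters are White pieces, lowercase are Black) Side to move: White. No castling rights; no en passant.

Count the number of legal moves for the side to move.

0

White to move; king on a1.
In check: no.
Legal moves: none.
Count: 0.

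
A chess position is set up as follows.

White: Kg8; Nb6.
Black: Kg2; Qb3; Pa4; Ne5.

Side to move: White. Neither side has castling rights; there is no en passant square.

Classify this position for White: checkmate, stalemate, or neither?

neither

White to move; white king on g8.
In check: yes, from the black queen on b3.
Legal moves for White: Kh8, Kf8, Kh7, Kg7, Nd5, Nc4.
White is in check but has 6 legal moves → neither.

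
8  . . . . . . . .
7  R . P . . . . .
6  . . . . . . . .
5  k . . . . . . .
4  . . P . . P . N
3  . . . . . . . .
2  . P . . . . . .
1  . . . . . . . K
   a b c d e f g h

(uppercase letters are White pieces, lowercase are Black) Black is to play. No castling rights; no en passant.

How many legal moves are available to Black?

Black to move; king on a5.
In check: yes, from the white rook on a7.
Legal moves: Kb6, Kb4.
Count: 2.

2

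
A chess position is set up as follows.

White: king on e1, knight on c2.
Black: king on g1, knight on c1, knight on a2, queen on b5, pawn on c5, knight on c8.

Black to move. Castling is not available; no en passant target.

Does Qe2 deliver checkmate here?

After Qe2: white king on e1; in check: yes, from the black queen on e2.
King squares — d1: attacked by Qe2; f1: attacked by Kg1; d2: attacked by Qe2; e2: attacked by Nc1; f2: attacked by Kg1.
White has no legal moves → checkmate.

yes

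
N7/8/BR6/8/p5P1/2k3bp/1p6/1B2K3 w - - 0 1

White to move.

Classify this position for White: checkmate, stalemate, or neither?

neither

White to move; white king on e1.
In check: yes, from the black bishop on g3.
King squares — d1: available; f1: available; d2: attacked by Kc3; e2: available; f2: attacked by Bg3.
Legal moves for White: Ke2, Kf1, Kd1.
White is in check but has 3 legal moves → neither.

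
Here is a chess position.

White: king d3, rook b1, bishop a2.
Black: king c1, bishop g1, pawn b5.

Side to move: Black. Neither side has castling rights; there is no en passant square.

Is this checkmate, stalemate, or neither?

Black to move; black king on c1.
In check: yes, from the white rook on b1.
King squares — b1: attacked by Ba2; d1: attacked by Rb1; b2: attacked by Rb1; c2: attacked by Kd3; d2: attacked by Kd3.
Legal moves for Black: none.
In check with no legal moves → checkmate.

checkmate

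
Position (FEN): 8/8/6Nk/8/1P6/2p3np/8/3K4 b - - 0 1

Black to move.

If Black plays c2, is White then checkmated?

After c2: white king on d1; in check: yes, from the black pawn on c2.
White has 4 legal replies: Kd2, Kxc2, Ke1, Kc1.
In check but a legal move exists → not checkmate.

no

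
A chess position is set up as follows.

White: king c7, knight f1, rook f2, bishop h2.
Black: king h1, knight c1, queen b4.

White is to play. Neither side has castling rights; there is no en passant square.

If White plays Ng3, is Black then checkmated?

After Ng3: black king on h1; in check: yes, from the white knight on g3.
King squares — g1: attacked by Bh2; g2: attacked by Rf2; h2: attacked by Rf2.
Black has no legal moves → checkmate.

yes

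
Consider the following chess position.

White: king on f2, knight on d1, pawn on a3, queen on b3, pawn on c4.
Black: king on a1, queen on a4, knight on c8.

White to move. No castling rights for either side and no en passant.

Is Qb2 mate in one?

After Qb2: black king on a1; in check: yes, from the white queen on b2.
King squares — b1: attacked by Qb2; a2: attacked by Qb2; b2: attacked by Nd1.
Black has no legal moves → checkmate.

yes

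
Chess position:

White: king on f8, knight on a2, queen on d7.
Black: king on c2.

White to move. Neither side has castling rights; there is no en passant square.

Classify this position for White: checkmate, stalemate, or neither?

neither

White to move; white king on f8.
In check: no.
Legal moves for White include: Kg8, Ke8, Kg7, Kf7, Ke7, Qe8, Qd8, Qc8+, Qh7+, Qg7, Qf7, Qe7, Qc7+, Qb7, Qa7, Qe6, Qd6, Qc6+, ... (list truncated; more exist).
White has legal moves and is not in check → neither.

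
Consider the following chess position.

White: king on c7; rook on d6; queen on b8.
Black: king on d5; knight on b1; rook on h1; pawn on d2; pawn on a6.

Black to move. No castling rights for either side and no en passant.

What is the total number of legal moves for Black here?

4

Black to move; king on d5.
In check: yes, from the white rook on d6.
Legal moves: Ke5, Kc5, Ke4, Kc4.
Count: 4.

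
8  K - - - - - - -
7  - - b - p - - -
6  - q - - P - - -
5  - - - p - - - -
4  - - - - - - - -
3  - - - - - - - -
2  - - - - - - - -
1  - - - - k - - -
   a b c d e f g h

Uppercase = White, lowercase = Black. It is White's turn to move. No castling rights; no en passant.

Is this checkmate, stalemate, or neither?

White to move; white king on a8.
In check: no.
King squares — a7: attacked by Qb6; b7: attacked by Qb6; b8: attacked by Qb6.
Legal moves for White: none.
Not in check and no legal moves → stalemate.

stalemate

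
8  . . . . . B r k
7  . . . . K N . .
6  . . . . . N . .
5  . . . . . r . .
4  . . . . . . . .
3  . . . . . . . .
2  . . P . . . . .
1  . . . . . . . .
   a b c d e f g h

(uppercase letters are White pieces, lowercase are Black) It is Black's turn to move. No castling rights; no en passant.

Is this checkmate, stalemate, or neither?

checkmate

Black to move; black king on h8.
In check: yes, from the white knight on f7.
King squares — g7: attacked by Bf8; h7: attacked by Nf6; g8: own rook.
Legal moves for Black: none.
In check with no legal moves → checkmate.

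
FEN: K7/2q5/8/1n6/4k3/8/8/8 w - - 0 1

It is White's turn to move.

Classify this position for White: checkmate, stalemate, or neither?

stalemate

White to move; white king on a8.
In check: no.
King squares — a7: attacked by Nb5; b7: attacked by Qc7; b8: attacked by Qc7.
Legal moves for White: none.
Not in check and no legal moves → stalemate.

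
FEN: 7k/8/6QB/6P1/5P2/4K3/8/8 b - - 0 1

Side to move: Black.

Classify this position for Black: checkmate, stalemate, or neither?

stalemate

Black to move; black king on h8.
In check: no.
King squares — g7: attacked by Qg6; h7: attacked by Qg6; g8: attacked by Qg6.
Legal moves for Black: none.
Not in check and no legal moves → stalemate.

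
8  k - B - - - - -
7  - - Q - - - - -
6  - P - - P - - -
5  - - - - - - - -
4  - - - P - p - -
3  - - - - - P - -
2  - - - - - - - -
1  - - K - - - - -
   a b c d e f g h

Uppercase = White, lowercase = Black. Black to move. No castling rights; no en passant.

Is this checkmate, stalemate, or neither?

stalemate

Black to move; black king on a8.
In check: no.
King squares — a7: attacked by Pb6; b7: attacked by Qc7; b8: attacked by Qc7.
Legal moves for Black: none.
Not in check and no legal moves → stalemate.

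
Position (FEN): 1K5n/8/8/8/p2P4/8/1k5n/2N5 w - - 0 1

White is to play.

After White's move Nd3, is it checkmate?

After Nd3: black king on b2; in check: yes, from the white knight on d3.
Black has 7 legal replies: Kc3, Kb3, Ka3, Kc2, Ka2, Kb1, Ka1.
In check but a legal move exists → not checkmate.

no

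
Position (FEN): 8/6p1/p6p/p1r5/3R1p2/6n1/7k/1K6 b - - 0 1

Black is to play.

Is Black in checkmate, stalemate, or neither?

Black to move; black king on h2.
In check: no.
Legal moves for Black include: Rc8, Rc7, Rc6, Rh5, Rg5, Rf5, Re5, Rd5, Rb5+, Rc4, Rc3, Rc2, Rc1+, Nh5, Nf5, Ne4, Ne2, Nh1, ... (list truncated; more exist).
Black has legal moves and is not in check → neither.

neither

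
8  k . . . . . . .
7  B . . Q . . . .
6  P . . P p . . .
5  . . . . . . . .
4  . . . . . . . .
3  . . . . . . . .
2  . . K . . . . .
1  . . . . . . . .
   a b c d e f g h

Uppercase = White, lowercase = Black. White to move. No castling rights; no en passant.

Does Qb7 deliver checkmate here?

yes

After Qb7: black king on a8; in check: yes, from the white queen on b7.
King squares — a7: attacked by Qb7; b7: attacked by Pa6; b8: attacked by Ba7.
Black has no legal moves → checkmate.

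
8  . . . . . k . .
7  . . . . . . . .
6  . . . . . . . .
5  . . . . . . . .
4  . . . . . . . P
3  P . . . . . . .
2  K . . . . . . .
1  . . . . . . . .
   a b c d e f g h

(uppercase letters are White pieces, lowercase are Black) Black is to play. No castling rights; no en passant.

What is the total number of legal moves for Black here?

5

Black to move; king on f8.
In check: no.
Legal moves: Kg8, Ke8, Kg7, Kf7, Ke7.
Count: 5.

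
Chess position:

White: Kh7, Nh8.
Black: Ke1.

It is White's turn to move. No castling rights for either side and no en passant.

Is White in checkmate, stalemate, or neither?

White to move; white king on h7.
In check: no.
Legal moves for White: Nf7, Ng6, Kg8, Kg7, Kh6, Kg6.
White has 6 legal moves and is not in check → neither.

neither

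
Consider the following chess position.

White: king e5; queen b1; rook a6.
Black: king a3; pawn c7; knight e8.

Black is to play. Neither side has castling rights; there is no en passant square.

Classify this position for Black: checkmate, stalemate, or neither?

Black to move; black king on a3.
In check: yes, from the white rook on a6.
King squares — a2: attacked by Qb1; b2: attacked by Qb1; b3: attacked by Qb1; a4: attacked by Ra6; b4: attacked by Qb1.
Legal moves for Black: none.
In check with no legal moves → checkmate.

checkmate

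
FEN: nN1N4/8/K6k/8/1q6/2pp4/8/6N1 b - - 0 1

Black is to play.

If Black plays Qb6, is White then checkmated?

yes

After Qb6: white king on a6; in check: yes, from the black queen on b6.
King squares — a5: attacked by Qb6; b5: attacked by Qb6; b6: attacked by Na8; a7: attacked by Qb6; b7: attacked by Qb6.
White has no legal moves → checkmate.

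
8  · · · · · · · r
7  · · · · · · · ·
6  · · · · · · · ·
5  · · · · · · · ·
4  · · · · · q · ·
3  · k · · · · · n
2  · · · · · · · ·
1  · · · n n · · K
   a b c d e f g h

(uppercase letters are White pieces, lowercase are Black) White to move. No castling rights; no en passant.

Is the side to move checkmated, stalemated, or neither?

White to move; white king on h1.
In check: no.
King squares — g1: attacked by Nh3; g2: attacked by Ne1; h2: attacked by Qf4.
Legal moves for White: none.
Not in check and no legal moves → stalemate.

stalemate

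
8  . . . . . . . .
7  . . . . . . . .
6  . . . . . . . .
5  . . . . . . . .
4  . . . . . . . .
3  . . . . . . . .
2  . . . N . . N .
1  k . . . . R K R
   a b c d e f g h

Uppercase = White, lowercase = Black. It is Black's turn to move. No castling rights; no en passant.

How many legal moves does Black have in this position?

Black to move; king on a1.
In check: yes, from the white rook on f1.
Legal moves: Kb2, Ka2.
Count: 2.

2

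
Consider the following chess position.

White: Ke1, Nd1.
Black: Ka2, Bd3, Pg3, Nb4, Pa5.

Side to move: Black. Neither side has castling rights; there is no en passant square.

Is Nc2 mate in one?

no

After Nc2: white king on e1; in check: yes, from the black knight on c2.
White has 1 legal reply: Kd2.
In check but a legal move exists → not checkmate.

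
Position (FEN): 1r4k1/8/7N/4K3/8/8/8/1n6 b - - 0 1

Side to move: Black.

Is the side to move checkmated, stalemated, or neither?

neither

Black to move; black king on g8.
In check: yes, from the white knight on h6.
Legal moves for Black: Kh8, Kf8, Kh7, Kg7.
Black is in check but has 4 legal moves → neither.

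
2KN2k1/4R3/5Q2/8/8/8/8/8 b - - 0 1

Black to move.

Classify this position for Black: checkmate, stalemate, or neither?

stalemate

Black to move; black king on g8.
In check: no.
King squares — f7: attacked by Qf6; g7: attacked by Qf6; h7: attacked by Re7; f8: attacked by Qf6; h8: attacked by Qf6.
Legal moves for Black: none.
Not in check and no legal moves → stalemate.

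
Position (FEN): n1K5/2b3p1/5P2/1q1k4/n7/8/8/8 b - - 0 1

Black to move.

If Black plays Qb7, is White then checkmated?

After Qb7: white king on c8; in check: yes, from the black queen on b7.
White has 2 legal replies: Kd7, Kxb7.
In check but a legal move exists → not checkmate.

no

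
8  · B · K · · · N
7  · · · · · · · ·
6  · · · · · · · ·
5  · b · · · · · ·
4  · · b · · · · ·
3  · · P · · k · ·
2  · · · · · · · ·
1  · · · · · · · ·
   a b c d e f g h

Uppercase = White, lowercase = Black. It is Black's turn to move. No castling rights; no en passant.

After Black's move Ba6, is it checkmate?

no

After Ba6: white king on d8; in check: no.
White is not in check, so this cannot be checkmate.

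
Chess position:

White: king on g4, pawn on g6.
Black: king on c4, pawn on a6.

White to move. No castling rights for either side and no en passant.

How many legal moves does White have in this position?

White to move; king on g4.
In check: no.
Legal moves: Kh5, Kg5, Kf5, Kh4, Kf4, Kh3, Kg3, Kf3, g7.
Count: 9.

9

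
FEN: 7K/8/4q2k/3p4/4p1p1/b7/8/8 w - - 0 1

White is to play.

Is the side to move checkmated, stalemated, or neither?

White to move; white king on h8.
In check: no.
King squares — g7: attacked by Kh6; h7: attacked by Kh6; g8: attacked by Qe6.
Legal moves for White: none.
Not in check and no legal moves → stalemate.

stalemate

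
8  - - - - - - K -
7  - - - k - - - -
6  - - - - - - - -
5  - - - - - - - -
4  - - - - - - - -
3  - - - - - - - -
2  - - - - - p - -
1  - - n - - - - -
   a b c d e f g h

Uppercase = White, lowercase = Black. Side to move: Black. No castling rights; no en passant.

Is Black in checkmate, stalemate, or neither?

neither

Black to move; black king on d7.
In check: no.
Legal moves for Black: Ke8, Kd8, Kc8, Ke7, Kc7, Ke6, Kd6, Kc6, Nd3, Nb3, Ne2, Na2, f1=Q, f1=R, f1=B, f1=N.
Black has 16 legal moves and is not in check → neither.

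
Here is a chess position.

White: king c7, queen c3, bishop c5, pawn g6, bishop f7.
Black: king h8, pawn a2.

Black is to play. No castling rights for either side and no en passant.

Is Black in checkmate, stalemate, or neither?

Black to move; black king on h8.
In check: yes, from the white queen on c3.
King squares — g7: attacked by Qc3; h7: attacked by Pg6; g8: attacked by Bf7.
Legal moves for Black: none.
In check with no legal moves → checkmate.

checkmate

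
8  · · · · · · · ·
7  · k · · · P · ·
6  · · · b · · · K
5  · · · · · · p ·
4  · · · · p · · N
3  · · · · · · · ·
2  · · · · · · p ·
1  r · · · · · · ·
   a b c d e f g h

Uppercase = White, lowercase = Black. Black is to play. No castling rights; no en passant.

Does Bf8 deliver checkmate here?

After Bf8: white king on h6; in check: yes, from the black bishop on f8.
White has 4 legal replies: Kh7, Kg6, Kh5, Kxg5.
In check but a legal move exists → not checkmate.

no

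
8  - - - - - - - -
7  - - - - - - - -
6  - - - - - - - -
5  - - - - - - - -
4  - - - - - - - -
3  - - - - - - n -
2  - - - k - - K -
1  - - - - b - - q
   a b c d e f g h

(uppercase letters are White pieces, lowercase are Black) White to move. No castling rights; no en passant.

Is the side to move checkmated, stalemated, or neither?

White to move; white king on g2.
In check: yes, from the black queen on h1.
King squares — f1: attacked by Qh1; g1: attacked by Qh1; h1: attacked by Ng3; f2: attacked by Be1; h2: attacked by Qh1; f3: attacked by Qh1; g3: attacked by Be1; h3: attacked by Qh1.
Legal moves for White: none.
In check with no legal moves → checkmate.

checkmate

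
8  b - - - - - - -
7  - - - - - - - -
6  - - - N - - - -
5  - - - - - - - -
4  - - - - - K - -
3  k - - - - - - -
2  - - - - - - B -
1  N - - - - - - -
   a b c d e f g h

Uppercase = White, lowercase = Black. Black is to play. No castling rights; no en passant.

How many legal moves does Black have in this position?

Black to move; king on a3.
In check: no.
Legal moves: Bb7, Bc6, Bd5, Be4, Bf3, Bxg2, Kb4, Ka4, Kb2, Ka2.
Count: 10.

10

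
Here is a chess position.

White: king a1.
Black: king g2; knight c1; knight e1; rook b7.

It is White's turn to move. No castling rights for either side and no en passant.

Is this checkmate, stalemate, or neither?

White to move; white king on a1.
In check: no.
King squares — b1: attacked by Rb7; a2: attacked by Nc1; b2: attacked by Rb7.
Legal moves for White: none.
Not in check and no legal moves → stalemate.

stalemate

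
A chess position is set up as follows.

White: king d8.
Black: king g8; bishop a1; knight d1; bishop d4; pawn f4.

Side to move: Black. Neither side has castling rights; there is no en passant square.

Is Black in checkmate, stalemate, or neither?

Black to move; black king on g8.
In check: no.
Legal moves for Black include: Kh8, Kf8, Kh7, Kg7, Kf7, Bh8, Bg7, Ba7, Bf6+, Bb6+, Be5, Bc5, Be3, Bdc3, Bf2, Bdb2, Bg1, Ne3, ... (list truncated; more exist).
Black has legal moves and is not in check → neither.

neither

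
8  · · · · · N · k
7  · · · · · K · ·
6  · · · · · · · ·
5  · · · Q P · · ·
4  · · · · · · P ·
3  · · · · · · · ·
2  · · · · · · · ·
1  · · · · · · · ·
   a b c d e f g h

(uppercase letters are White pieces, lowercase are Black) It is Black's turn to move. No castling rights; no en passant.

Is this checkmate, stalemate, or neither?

stalemate

Black to move; black king on h8.
In check: no.
King squares — g7: attacked by Kf7; h7: attacked by Nf8; g8: attacked by Kf7.
Legal moves for Black: none.
Not in check and no legal moves → stalemate.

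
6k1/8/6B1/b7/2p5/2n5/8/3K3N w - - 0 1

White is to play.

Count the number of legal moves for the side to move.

4

White to move; king on d1.
In check: yes, from the black knight on c3.
Legal moves: Kd2, Kc2, Ke1, Kc1.
Count: 4.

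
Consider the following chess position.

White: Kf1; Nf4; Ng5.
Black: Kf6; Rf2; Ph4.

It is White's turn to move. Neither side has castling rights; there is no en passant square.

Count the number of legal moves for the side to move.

3

White to move; king on f1.
In check: yes, from the black rook on f2.
Legal moves: Kxf2, Kg1, Ke1.
Count: 3.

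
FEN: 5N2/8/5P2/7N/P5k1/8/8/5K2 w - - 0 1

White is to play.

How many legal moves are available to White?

White to move; king on f1.
In check: no.
Legal moves: Nh7, Nd7, Ng6, Ne6, Ng7, Nf4, Ng3, Kg2, Kf2, Ke2, Kg1, Ke1, f7, a5.
Count: 14.

14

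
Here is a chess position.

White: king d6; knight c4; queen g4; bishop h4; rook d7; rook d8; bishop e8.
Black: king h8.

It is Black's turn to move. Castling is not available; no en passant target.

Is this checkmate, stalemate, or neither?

stalemate

Black to move; black king on h8.
In check: no.
King squares — g7: attacked by Qg4; h7: attacked by Rd7; g8: attacked by Qg4.
Legal moves for Black: none.
Not in check and no legal moves → stalemate.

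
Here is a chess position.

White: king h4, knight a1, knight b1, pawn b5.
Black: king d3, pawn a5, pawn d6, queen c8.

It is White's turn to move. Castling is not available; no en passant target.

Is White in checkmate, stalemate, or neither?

neither

White to move; white king on h4.
In check: no.
Legal moves for White: Kh5, Kg5, Kg3, Nc3, Na3, Nd2, Nb3, Nc2, b6.
White has 9 legal moves and is not in check → neither.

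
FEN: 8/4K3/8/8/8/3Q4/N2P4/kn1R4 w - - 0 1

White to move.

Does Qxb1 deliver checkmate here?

After Qxb1: black king on a1; in check: yes, from the white queen on b1.
King squares — b1: attacked by Rd1; a2: attacked by Qb1; b2: attacked by Qb1.
Black has no legal moves → checkmate.

yes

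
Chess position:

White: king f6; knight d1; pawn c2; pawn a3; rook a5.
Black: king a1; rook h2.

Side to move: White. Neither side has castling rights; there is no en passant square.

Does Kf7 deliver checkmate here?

no

After Kf7: black king on a1; in check: no.
Black is not in check, so this cannot be checkmate.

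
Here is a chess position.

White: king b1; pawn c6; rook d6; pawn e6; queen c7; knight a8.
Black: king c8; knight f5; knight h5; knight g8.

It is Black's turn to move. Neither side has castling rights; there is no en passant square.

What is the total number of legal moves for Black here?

0

Black to move; king on c8.
In check: yes, from the white queen on c7.
Legal moves: none.
Count: 0.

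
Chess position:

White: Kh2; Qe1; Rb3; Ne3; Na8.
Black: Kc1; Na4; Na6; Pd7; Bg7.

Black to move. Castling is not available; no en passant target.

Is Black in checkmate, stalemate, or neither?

checkmate

Black to move; black king on c1.
In check: yes, from the white queen on e1.
King squares — b1: attacked by Qe1; d1: attacked by Qe1; b2: attacked by Rb3; c2: attacked by Ne3; d2: attacked by Qe1.
Legal moves for Black: none.
In check with no legal moves → checkmate.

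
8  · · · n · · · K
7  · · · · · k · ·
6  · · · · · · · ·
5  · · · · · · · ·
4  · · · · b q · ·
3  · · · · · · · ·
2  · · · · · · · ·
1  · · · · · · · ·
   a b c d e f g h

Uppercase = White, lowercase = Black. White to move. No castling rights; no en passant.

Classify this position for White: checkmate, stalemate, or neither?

stalemate

White to move; white king on h8.
In check: no.
King squares — g7: attacked by Kf7; h7: attacked by Be4; g8: attacked by Kf7.
Legal moves for White: none.
Not in check and no legal moves → stalemate.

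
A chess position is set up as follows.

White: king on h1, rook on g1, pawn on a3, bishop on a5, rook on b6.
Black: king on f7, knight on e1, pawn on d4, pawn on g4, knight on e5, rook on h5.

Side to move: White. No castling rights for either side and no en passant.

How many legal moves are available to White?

White to move; king on h1.
In check: yes, from the black rook on h5.
Legal moves: none.
Count: 0.

0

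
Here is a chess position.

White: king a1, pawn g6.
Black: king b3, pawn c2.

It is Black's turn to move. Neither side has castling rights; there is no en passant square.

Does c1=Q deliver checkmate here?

yes

After c1=Q: white king on a1; in check: yes, from the black queen on c1.
King squares — b1: attacked by Qc1; a2: attacked by Kb3; b2: attacked by Qc1.
White has no legal moves → checkmate.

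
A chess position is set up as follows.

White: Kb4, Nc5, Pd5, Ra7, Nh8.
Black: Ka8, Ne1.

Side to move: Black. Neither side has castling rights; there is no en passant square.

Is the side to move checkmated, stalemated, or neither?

neither

Black to move; black king on a8.
In check: yes, from the white rook on a7.
King squares — a7: available; b7: attacked by Nc5; b8: available.
Legal moves for Black: Kb8, Kxa7.
Black is in check but has 2 legal moves → neither.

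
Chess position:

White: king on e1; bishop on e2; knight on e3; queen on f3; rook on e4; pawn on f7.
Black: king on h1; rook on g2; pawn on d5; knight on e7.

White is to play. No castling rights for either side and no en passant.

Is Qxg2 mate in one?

After Qxg2: black king on h1; in check: yes, from the white queen on g2.
King squares — g1: attacked by Qg2; g2: attacked by Ne3; h2: attacked by Qg2.
Black has no legal moves → checkmate.

yes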